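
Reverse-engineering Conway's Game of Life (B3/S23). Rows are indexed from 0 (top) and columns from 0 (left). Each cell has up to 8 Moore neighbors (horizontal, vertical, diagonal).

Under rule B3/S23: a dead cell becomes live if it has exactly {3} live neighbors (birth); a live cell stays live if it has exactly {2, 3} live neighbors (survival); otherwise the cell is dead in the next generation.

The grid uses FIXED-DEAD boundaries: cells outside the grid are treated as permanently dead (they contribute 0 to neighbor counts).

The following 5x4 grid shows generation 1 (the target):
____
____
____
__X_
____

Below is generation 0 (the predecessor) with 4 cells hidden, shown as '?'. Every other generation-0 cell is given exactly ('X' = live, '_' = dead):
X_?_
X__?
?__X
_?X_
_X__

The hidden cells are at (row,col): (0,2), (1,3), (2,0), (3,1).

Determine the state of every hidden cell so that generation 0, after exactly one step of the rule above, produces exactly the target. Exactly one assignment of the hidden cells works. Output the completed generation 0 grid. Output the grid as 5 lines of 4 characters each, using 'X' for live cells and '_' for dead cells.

Hidden generation-0 cells (in order): (0,2), (1,3), (2,0), (3,1).
A hidden cell only influences target cells in its own 3x3 neighborhood. Try each of the 2^4 = 16 assignments, step the completed generation 0 forward once under B3/S23, and compare with the target:
  (0,2)=_ (1,3)=_ (2,0)=_ (3,1)=_ -> step reproduces the target at every cell -> ACCEPT
  (0,2)=_ (1,3)=_ (2,0)=_ (3,1)=X -> step gives (2,1)='X' but target has '_' -> reject
  (0,2)=_ (1,3)=_ (2,0)=X (3,1)=_ -> step gives (1,0)='X' but target has '_' -> reject
  (0,2)=_ (1,3)=_ (2,0)=X (3,1)=X -> step gives (1,0)='X' but target has '_' -> reject
  (0,2)=_ (1,3)=X (2,0)=_ (3,1)=_ -> step gives (2,2)='X' but target has '_' -> reject
  (0,2)=_ (1,3)=X (2,0)=_ (3,1)=X -> step gives (2,1)='X' but target has '_' -> reject
  (0,2)=_ (1,3)=X (2,0)=X (3,1)=_ -> step gives (1,0)='X' but target has '_' -> reject
  (0,2)=_ (1,3)=X (2,0)=X (3,1)=X -> step gives (1,0)='X' but target has '_' -> reject
  (0,2)=X (1,3)=_ (2,0)=_ (3,1)=_ -> step gives (0,1)='X' but target has '_' -> reject
  (0,2)=X (1,3)=_ (2,0)=_ (3,1)=X -> step gives (0,1)='X' but target has '_' -> reject
  (0,2)=X (1,3)=_ (2,0)=X (3,1)=_ -> step gives (0,1)='X' but target has '_' -> reject
  (0,2)=X (1,3)=_ (2,0)=X (3,1)=X -> step gives (0,1)='X' but target has '_' -> reject
  (0,2)=X (1,3)=X (2,0)=_ (3,1)=_ -> step gives (0,1)='X' but target has '_' -> reject
  (0,2)=X (1,3)=X (2,0)=_ (3,1)=X -> step gives (0,1)='X' but target has '_' -> reject
  (0,2)=X (1,3)=X (2,0)=X (3,1)=_ -> step gives (0,1)='X' but target has '_' -> reject
  (0,2)=X (1,3)=X (2,0)=X (3,1)=X -> step gives (0,1)='X' but target has '_' -> reject
Unique solution: (0,2)=dead, (1,3)=dead, (2,0)=dead, (3,1)=dead.
Check: live-neighbor counts of every cell in the completed generation 0:
1200
1211
1221
1222
1121
Applying B3/S23 to generation 0 with these counts gives:
____
____
____
__X_
____
which matches the target exactly.

Answer: X___
X___
___X
__X_
_X__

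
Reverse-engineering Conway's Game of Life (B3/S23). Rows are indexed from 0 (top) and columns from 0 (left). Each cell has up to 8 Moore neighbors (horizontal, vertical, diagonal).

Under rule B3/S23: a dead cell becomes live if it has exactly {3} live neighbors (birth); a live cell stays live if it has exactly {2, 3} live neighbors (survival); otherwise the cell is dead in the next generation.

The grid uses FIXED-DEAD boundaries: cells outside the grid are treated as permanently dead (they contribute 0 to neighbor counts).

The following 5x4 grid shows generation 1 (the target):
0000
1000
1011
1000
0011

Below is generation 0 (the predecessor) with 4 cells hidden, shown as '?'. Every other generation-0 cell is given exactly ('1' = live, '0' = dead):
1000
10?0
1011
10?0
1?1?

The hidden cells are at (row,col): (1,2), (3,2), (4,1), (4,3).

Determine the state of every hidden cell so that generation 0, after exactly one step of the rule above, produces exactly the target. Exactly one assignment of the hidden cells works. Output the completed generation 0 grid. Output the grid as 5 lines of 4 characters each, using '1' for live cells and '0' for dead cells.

Hidden generation-0 cells (in order): (1,2), (3,2), (4,1), (4,3).
A hidden cell only influences target cells in its own 3x3 neighborhood. Try each of the 2^4 = 16 assignments, step the completed generation 0 forward once under B3/S23, and compare with the target:
  (1,2)=0 (3,2)=0 (4,1)=0 (4,3)=0 -> step gives (2,2)='0' but target has '1' -> reject
  (1,2)=0 (3,2)=0 (4,1)=0 (4,3)=1 -> step gives (2,2)='0' but target has '1' -> reject
  (1,2)=0 (3,2)=0 (4,1)=1 (4,3)=0 -> step gives (2,2)='0' but target has '1' -> reject
  (1,2)=0 (3,2)=0 (4,1)=1 (4,3)=1 -> step gives (2,2)='0' but target has '1' -> reject
  (1,2)=0 (3,2)=1 (4,1)=0 (4,3)=0 -> step gives (3,2)='1' but target has '0' -> reject
  (1,2)=0 (3,2)=1 (4,1)=0 (4,3)=1 -> step reproduces the target at every cell -> ACCEPT
  (1,2)=0 (3,2)=1 (4,1)=1 (4,3)=0 -> step gives (4,0)='1' but target has '0' -> reject
  (1,2)=0 (3,2)=1 (4,1)=1 (4,3)=1 -> step gives (4,0)='1' but target has '0' -> reject
  (1,2)=1 (3,2)=0 (4,1)=0 (4,3)=0 -> step gives (0,1)='1' but target has '0' -> reject
  (1,2)=1 (3,2)=0 (4,1)=0 (4,3)=1 -> step gives (0,1)='1' but target has '0' -> reject
  (1,2)=1 (3,2)=0 (4,1)=1 (4,3)=0 -> step gives (0,1)='1' but target has '0' -> reject
  (1,2)=1 (3,2)=0 (4,1)=1 (4,3)=1 -> step gives (0,1)='1' but target has '0' -> reject
  (1,2)=1 (3,2)=1 (4,1)=0 (4,3)=0 -> step gives (0,1)='1' but target has '0' -> reject
  (1,2)=1 (3,2)=1 (4,1)=0 (4,3)=1 -> step gives (0,1)='1' but target has '0' -> reject
  (1,2)=1 (3,2)=1 (4,1)=1 (4,3)=0 -> step gives (0,1)='1' but target has '0' -> reject
  (1,2)=1 (3,2)=1 (4,1)=1 (4,3)=1 -> step gives (0,1)='1' but target has '0' -> reject
Unique solution: (1,2)=dead, (3,2)=live, (4,1)=dead, (4,3)=live.
Check: live-neighbor counts of every cell in the completed generation 0:
1200
2422
2522
2645
1422
Applying B3/S23 to generation 0 with these counts gives:
0000
1000
1011
1000
0011
which matches the target exactly.

Answer: 1000
1000
1011
1010
1011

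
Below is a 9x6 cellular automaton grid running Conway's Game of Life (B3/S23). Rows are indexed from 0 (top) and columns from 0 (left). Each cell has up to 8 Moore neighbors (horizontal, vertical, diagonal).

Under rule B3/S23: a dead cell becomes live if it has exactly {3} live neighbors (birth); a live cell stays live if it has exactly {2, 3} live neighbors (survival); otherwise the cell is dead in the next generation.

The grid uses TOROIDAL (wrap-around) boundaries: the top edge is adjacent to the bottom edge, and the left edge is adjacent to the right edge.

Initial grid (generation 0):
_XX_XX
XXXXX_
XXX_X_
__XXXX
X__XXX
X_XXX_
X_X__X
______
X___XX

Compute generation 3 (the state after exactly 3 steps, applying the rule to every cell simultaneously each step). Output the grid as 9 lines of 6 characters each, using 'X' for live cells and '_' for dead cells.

Answer: XXXXXX
______
______
______
______
XX_XX_
XX_XXX
______
XXXXXX

Derivation:
Simulating step by step:
Generation 0 (given above): 31 live cells
Generation 1: 12 live cells
______
______
______
______
X_____
__X___
X_X_XX
_X__X_
XX_XX_
Generation 2: 12 live cells
______
______
______
______
______
X__X__
X_X_XX
______
XXXXXX
Generation 3: 21 live cells
(generation 3 grid is the final answer)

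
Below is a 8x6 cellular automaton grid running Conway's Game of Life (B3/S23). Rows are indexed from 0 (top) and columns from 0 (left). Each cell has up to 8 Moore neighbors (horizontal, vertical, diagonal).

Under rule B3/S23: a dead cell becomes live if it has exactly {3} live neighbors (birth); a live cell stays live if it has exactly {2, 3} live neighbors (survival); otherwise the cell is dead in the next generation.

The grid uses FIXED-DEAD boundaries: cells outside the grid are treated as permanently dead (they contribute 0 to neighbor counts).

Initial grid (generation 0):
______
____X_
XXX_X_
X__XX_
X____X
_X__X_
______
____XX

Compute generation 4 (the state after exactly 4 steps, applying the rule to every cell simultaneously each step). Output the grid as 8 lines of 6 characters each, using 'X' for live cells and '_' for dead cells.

Simulating step by step:
Generation 0 (given above): 14 live cells
Generation 1: 18 live cells
______
_X_X__
XXX_XX
X_XXXX
XX_X_X
______
____XX
______
Generation 2: 11 live cells
______
XX_XX_
X____X
______
XX_X_X
_____X
______
______
Generation 3: 11 live cells
______
XX__X_
XX__X_
XX__X_
____X_
____X_
______
______
Generation 4: 14 live cells
(generation 4 grid is the final answer)

Answer: ______
XX____
__XXXX
XX_XXX
___XXX
______
______
______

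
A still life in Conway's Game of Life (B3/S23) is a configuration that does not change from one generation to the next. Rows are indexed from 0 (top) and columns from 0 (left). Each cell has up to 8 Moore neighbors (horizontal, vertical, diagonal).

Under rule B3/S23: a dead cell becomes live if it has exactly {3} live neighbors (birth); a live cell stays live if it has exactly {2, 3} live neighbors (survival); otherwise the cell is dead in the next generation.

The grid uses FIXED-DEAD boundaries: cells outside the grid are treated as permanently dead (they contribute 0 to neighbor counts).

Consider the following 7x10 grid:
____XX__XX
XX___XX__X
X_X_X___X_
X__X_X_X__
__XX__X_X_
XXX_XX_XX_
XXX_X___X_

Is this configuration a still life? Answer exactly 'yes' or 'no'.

Answer: no

Derivation:
Compute generation 1 and compare to generation 0 (given above):
Generation 1:
____XXX_XX
XX_X__XX_X
X_XXX__XX_
_____XXXX_
X_______X_
X___XXX_XX
X_X_XX_XX_
Cell (0,6) differs: gen0=0 vs gen1=1 -> NOT a still life.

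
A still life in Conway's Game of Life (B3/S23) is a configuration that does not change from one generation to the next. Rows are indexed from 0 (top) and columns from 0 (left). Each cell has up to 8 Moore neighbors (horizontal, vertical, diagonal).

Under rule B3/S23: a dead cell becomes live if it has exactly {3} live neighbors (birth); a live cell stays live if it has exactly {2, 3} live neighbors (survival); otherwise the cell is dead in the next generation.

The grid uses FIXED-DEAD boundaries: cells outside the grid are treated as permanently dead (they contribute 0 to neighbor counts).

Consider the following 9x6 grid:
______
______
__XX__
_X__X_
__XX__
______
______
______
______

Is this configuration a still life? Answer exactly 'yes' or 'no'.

Answer: yes

Derivation:
Compute generation 1 and compare to generation 0 (given above):
Generation 1:
______
______
__XX__
_X__X_
__XX__
______
______
______
______
The grids are IDENTICAL -> still life.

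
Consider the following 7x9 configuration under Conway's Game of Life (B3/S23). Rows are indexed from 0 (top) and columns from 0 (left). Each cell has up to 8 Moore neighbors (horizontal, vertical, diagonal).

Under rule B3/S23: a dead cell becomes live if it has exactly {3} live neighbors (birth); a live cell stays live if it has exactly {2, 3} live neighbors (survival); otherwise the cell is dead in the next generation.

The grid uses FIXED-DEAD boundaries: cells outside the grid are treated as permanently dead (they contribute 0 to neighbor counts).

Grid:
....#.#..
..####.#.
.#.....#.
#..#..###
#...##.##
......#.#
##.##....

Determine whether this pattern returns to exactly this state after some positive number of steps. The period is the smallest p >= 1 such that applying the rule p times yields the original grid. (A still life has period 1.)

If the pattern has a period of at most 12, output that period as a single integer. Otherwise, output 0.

Simulating and comparing each generation to the original:
Gen 0 (original, given above): 25 live cells
Gen 1: 20 live cells, differs from original
Gen 2: 14 live cells, differs from original
Gen 3: 14 live cells, differs from original
Gen 4: 13 live cells, differs from original
Gen 5: 9 live cells, differs from original
Gen 6: 11 live cells, differs from original
Gen 7: 12 live cells, differs from original
Gen 8: 14 live cells, differs from original
Gen 9: 16 live cells, differs from original
Gen 10: 15 live cells, differs from original
Gen 11: 12 live cells, differs from original
Gen 12: 10 live cells, differs from original
No period found within 12 steps.

Answer: 0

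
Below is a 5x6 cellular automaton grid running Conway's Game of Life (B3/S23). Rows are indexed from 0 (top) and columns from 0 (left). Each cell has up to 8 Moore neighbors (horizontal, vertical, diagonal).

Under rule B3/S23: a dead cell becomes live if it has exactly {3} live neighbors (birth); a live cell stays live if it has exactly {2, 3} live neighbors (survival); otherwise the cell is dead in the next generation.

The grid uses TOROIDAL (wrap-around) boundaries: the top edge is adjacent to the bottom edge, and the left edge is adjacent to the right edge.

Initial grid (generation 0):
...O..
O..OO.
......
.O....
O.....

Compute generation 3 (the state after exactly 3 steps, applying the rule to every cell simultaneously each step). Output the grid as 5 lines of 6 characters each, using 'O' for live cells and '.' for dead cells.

Simulating step by step:
Generation 0 (given above): 6 live cells
Generation 1: 5 live cells
...OOO
...OO.
......
......
......
Generation 2: 5 live cells
...O.O
...O.O
......
......
....O.
Generation 3: 3 live cells
(generation 3 grid is the final answer)

Answer: ...O.O
......
......
......
....O.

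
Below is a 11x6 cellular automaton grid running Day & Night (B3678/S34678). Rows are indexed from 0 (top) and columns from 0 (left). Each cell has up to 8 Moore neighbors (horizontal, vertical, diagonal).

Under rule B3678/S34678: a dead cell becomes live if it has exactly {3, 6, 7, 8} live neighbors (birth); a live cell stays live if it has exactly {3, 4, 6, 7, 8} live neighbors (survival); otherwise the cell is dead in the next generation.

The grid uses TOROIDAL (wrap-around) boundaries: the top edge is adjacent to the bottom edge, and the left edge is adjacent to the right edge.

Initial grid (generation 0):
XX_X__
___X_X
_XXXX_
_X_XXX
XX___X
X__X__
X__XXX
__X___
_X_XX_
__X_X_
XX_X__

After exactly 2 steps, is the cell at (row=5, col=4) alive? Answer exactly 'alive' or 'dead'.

Simulating step by step:
Generation 0 (given above): 31 live cells
Generation 1: 34 live cells
XX___X
__XX__
____X_
XXXX_X
_X_X_X
__X__X
_XXXXX
XXX___
___X__
X_X_XX
XX_XXX
Generation 2: 34 live cells
_X___X
XX__XX
X___XX
XXXX_X
XXXX_X
____XX
___XXX
XX___X
___XX_
X_X___
X__X_X

Cell (5,4) at generation 2: 1 -> alive

Answer: alive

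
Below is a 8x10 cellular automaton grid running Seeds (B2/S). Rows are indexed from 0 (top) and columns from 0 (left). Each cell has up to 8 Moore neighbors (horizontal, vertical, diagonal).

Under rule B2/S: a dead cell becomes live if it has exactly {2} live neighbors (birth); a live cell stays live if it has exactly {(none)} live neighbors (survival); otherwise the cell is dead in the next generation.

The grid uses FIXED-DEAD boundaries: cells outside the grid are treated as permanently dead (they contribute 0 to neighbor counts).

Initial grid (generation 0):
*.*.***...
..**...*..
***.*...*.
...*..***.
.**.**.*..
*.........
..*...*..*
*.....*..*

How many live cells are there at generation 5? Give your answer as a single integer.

Simulating step by step:
Generation 0 (given above): 29 live cells
Generation 1: 17 live cells
.......*..
........*.
.....*...*
.........*
*.........
....*..**.
*....*.**.
.*...*.**.
Generation 2: 15 live cells
........*.
......**.*
..........
........*.
.......*.*
**...*...*
.*........
*...*....*
Generation 3: 17 live cells
......*..*
..........
......*..*
.......*.*
**....*...
..*...*...
..*.**..**
.*........
Generation 4: 24 live cells
..........
.....*****
.......*..
**...*....
..*..*..*.
*...*...**
......**..
..****..**
Generation 5: 17 live cells
.....*...*
..........
**..*....*
..*.*..**.
...*..**..
.*.*......
.**.......
..........
Population at generation 5: 17

Answer: 17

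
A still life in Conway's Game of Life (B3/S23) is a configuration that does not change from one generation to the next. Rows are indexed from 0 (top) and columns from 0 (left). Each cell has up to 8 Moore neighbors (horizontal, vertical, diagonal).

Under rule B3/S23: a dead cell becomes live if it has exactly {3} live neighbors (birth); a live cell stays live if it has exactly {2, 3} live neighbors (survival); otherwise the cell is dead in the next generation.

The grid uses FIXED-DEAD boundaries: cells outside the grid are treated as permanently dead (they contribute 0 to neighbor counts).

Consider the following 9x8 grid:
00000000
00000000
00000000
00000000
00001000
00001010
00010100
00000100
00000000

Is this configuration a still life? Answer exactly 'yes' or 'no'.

Compute generation 1 and compare to generation 0 (given above):
Generation 1:
00000000
00000000
00000000
00000000
00000100
00011000
00000110
00001000
00000000
Cell (4,4) differs: gen0=1 vs gen1=0 -> NOT a still life.

Answer: no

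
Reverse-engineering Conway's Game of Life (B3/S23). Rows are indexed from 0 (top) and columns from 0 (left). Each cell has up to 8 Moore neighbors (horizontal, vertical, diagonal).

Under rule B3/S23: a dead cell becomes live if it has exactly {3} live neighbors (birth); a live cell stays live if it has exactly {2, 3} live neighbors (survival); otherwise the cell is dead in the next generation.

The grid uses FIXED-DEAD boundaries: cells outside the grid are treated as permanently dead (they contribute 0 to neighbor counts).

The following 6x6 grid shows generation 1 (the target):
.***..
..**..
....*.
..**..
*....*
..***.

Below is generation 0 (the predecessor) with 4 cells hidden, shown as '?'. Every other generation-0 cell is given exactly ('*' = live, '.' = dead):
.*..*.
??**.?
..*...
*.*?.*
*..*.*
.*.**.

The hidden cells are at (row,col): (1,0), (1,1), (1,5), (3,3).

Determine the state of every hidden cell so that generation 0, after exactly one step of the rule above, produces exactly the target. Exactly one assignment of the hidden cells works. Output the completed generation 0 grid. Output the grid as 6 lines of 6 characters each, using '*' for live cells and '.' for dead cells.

Answer: .*..*.
*.**..
..*...
*.**.*
*..*.*
.*.**.

Derivation:
Hidden generation-0 cells (in order): (1,0), (1,1), (1,5), (3,3).
A hidden cell only influences target cells in its own 3x3 neighborhood. Try each of the 2^4 = 16 assignments, step the completed generation 0 forward once under B3/S23, and compare with the target:
  (1,0)=. (1,1)=. (1,5)=. (3,3)=. -> step gives (0,1)='.' but target has '*' -> reject
  (1,0)=. (1,1)=. (1,5)=. (3,3)=* -> step gives (0,1)='.' but target has '*' -> reject
  (1,0)=. (1,1)=. (1,5)=* (3,3)=. -> step gives (0,1)='.' but target has '*' -> reject
  (1,0)=. (1,1)=. (1,5)=* (3,3)=* -> step gives (0,1)='.' but target has '*' -> reject
  (1,0)=. (1,1)=* (1,5)=. (3,3)=. -> step gives (0,2)='.' but target has '*' -> reject
  (1,0)=. (1,1)=* (1,5)=. (3,3)=* -> step gives (0,2)='.' but target has '*' -> reject
  (1,0)=. (1,1)=* (1,5)=* (3,3)=. -> step gives (0,2)='.' but target has '*' -> reject
  (1,0)=. (1,1)=* (1,5)=* (3,3)=* -> step gives (0,2)='.' but target has '*' -> reject
  (1,0)=* (1,1)=. (1,5)=. (3,3)=. -> step gives (2,2)='*' but target has '.' -> reject
  (1,0)=* (1,1)=. (1,5)=. (3,3)=* -> step reproduces the target at every cell -> ACCEPT
  (1,0)=* (1,1)=. (1,5)=* (3,3)=. -> step gives (0,4)='*' but target has '.' -> reject
  (1,0)=* (1,1)=. (1,5)=* (3,3)=* -> step gives (0,4)='*' but target has '.' -> reject
  (1,0)=* (1,1)=* (1,5)=. (3,3)=. -> step gives (0,0)='*' but target has '.' -> reject
  (1,0)=* (1,1)=* (1,5)=. (3,3)=* -> step gives (0,0)='*' but target has '.' -> reject
  (1,0)=* (1,1)=* (1,5)=* (3,3)=. -> step gives (0,0)='*' but target has '.' -> reject
  (1,0)=* (1,1)=* (1,5)=* (3,3)=* -> step gives (0,0)='*' but target has '.' -> reject
Unique solution: (1,0)=live, (1,1)=dead, (1,5)=dead, (3,3)=live.
Check: live-neighbor counts of every cell in the completed generation 0:
223311
143321
254531
143341
245462
213232
Applying B3/S23 to generation 0 with these counts gives:
.***..
..**..
....*.
..**..
*....*
..***.
which matches the target exactly.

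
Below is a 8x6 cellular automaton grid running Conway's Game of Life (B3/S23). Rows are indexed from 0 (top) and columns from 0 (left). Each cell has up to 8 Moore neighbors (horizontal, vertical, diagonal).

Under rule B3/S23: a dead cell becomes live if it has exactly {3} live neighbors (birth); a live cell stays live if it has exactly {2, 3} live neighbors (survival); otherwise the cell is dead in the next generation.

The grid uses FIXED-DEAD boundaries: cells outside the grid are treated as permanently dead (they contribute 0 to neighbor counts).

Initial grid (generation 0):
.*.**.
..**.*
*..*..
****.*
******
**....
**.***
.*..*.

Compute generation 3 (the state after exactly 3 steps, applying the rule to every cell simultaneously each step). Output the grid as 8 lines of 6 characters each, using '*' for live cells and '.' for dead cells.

Answer: ......
......
......
......
......
......
.**.**
.**...

Derivation:
Simulating step by step:
Generation 0 (given above): 28 live cells
Generation 1: 15 live cells
...**.
.*....
*.....
.....*
.....*
......
...***
******
Generation 2: 6 live cells
......
......
......
......
......
.....*
.*...*
.**..*
Generation 3: 6 live cells
(generation 3 grid is the final answer)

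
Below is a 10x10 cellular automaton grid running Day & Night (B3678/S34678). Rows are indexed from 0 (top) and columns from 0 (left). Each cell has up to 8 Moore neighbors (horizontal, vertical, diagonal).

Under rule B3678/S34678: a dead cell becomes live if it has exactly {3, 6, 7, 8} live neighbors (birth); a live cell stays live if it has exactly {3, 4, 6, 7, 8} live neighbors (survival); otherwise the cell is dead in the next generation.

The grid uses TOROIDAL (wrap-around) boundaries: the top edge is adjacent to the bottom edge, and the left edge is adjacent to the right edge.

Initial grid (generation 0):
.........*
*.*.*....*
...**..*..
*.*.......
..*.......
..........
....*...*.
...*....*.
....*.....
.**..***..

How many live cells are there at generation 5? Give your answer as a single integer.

Simulating step by step:
Generation 0 (given above): 21 live cells
Generation 1: 18 live cells
..**.**.*.
........*.
*.**.....*
.*........
.*........
..........
..........
....*.....
..**.***..
..........
Generation 2: 10 live cells
.......*..
.*..*..*..
.*........
.*........
..........
..........
..........
...*.**...
....*.....
..........
Generation 3: 4 live cells
..........
..........
*.*.......
..........
..........
..........
..........
....*.....
.....*....
..........
Generation 4: 0 live cells
..........
..........
..........
..........
..........
..........
..........
..........
..........
..........
Generation 5: 0 live cells
..........
..........
..........
..........
..........
..........
..........
..........
..........
..........
Population at generation 5: 0

Answer: 0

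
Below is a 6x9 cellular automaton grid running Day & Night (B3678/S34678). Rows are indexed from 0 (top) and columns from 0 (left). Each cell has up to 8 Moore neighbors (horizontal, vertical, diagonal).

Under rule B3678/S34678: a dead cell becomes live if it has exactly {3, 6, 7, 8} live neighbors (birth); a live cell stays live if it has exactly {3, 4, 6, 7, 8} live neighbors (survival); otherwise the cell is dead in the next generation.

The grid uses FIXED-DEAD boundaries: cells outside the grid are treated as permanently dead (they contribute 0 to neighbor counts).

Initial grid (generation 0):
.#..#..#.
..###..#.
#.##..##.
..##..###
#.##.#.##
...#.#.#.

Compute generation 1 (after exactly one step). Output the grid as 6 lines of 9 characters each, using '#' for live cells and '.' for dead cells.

Answer: ..#......
..#.##.##
...#.##..
.....#.##
.###..#.#
..#.....#

Derivation:
Simulating step by step:
Generation 0 (given above): 26 live cells
Generation 1: 19 live cells
(generation 1 grid is the final answer)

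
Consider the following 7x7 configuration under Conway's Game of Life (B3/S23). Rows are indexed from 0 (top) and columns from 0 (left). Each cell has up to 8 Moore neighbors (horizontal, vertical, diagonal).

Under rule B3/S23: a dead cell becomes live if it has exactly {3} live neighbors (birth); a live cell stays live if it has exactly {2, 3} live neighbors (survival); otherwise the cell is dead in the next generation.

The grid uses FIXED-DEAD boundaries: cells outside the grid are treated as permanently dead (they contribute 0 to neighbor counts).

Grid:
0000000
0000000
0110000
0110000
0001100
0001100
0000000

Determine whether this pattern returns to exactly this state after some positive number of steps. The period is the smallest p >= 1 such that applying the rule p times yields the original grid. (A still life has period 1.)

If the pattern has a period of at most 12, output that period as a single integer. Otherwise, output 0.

Answer: 2

Derivation:
Simulating and comparing each generation to the original:
Gen 0 (original, given above): 8 live cells
Gen 1: 6 live cells, differs from original
Gen 2: 8 live cells, MATCHES original -> period = 2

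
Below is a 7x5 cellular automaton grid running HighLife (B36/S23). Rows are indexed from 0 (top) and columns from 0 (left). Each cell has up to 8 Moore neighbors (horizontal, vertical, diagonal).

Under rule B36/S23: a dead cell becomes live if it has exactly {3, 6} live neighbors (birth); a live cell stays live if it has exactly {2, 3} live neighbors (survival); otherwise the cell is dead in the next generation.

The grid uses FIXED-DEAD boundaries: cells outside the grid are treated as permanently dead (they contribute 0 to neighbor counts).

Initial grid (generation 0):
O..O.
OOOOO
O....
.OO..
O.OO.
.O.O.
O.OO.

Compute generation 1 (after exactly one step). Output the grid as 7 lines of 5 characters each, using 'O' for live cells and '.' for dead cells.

Answer: O..OO
O.OOO
OO...
O.OO.
O..O.
O.O.O
.OOO.

Derivation:
Simulating step by step:
Generation 0 (given above): 18 live cells
Generation 1: 20 live cells
(generation 1 grid is the final answer)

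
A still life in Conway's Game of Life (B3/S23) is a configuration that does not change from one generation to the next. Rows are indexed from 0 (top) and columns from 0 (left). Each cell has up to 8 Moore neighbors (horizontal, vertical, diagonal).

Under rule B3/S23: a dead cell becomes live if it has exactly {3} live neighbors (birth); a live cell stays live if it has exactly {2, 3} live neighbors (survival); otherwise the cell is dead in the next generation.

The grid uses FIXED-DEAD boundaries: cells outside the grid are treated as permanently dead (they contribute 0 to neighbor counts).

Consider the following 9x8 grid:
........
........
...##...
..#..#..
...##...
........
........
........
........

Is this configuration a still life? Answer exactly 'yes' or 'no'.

Compute generation 1 and compare to generation 0 (given above):
Generation 1:
........
........
...##...
..#..#..
...##...
........
........
........
........
The grids are IDENTICAL -> still life.

Answer: yes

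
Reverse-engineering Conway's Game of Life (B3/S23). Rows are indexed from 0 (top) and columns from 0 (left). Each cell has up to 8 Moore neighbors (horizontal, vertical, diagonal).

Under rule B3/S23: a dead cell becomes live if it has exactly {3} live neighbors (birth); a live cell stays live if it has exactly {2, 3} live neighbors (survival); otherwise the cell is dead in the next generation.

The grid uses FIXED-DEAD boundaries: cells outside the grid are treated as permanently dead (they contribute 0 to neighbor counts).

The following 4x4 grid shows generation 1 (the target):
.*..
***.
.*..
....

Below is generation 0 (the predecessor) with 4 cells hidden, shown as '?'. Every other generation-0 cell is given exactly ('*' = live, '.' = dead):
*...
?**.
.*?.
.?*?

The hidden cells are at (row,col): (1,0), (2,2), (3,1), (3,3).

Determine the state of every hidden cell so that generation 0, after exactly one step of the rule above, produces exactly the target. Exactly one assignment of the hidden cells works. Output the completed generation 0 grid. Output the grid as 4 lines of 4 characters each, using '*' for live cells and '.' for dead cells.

Answer: *...
.**.
.*..
..*.

Derivation:
Hidden generation-0 cells (in order): (1,0), (2,2), (3,1), (3,3).
A hidden cell only influences target cells in its own 3x3 neighborhood. Try each of the 2^4 = 16 assignments, step the completed generation 0 forward once under B3/S23, and compare with the target:
  (1,0)=. (2,2)=. (3,1)=. (3,3)=. -> step reproduces the target at every cell -> ACCEPT
  (1,0)=. (2,2)=. (3,1)=. (3,3)=* -> step gives (2,3)='*' but target has '.' -> reject
  (1,0)=. (2,2)=. (3,1)=* (3,3)=. -> step gives (2,0)='*' but target has '.' -> reject
  (1,0)=. (2,2)=. (3,1)=* (3,3)=* -> step gives (2,0)='*' but target has '.' -> reject
  (1,0)=. (2,2)=* (3,1)=. (3,3)=. -> step gives (1,1)='.' but target has '*' -> reject
  (1,0)=. (2,2)=* (3,1)=. (3,3)=* -> step gives (1,1)='.' but target has '*' -> reject
  (1,0)=. (2,2)=* (3,1)=* (3,3)=. -> step gives (1,1)='.' but target has '*' -> reject
  (1,0)=. (2,2)=* (3,1)=* (3,3)=* -> step gives (1,1)='.' but target has '*' -> reject
  (1,0)=* (2,2)=. (3,1)=. (3,3)=. -> step gives (0,0)='*' but target has '.' -> reject
  (1,0)=* (2,2)=. (3,1)=. (3,3)=* -> step gives (0,0)='*' but target has '.' -> reject
  (1,0)=* (2,2)=. (3,1)=* (3,3)=. -> step gives (0,0)='*' but target has '.' -> reject
  (1,0)=* (2,2)=. (3,1)=* (3,3)=* -> step gives (0,0)='*' but target has '.' -> reject
  (1,0)=* (2,2)=* (3,1)=. (3,3)=. -> step gives (0,0)='*' but target has '.' -> reject
  (1,0)=* (2,2)=* (3,1)=. (3,3)=* -> step gives (0,0)='*' but target has '.' -> reject
  (1,0)=* (2,2)=* (3,1)=* (3,3)=. -> step gives (0,0)='*' but target has '.' -> reject
  (1,0)=* (2,2)=* (3,1)=* (3,3)=* -> step gives (0,0)='*' but target has '.' -> reject
Unique solution: (1,0)=dead, (2,2)=dead, (3,1)=dead, (3,3)=dead.
Check: live-neighbor counts of every cell in the completed generation 0:
1321
3321
2342
1211
Applying B3/S23 to generation 0 with these counts gives:
.*..
***.
.*..
....
which matches the target exactly.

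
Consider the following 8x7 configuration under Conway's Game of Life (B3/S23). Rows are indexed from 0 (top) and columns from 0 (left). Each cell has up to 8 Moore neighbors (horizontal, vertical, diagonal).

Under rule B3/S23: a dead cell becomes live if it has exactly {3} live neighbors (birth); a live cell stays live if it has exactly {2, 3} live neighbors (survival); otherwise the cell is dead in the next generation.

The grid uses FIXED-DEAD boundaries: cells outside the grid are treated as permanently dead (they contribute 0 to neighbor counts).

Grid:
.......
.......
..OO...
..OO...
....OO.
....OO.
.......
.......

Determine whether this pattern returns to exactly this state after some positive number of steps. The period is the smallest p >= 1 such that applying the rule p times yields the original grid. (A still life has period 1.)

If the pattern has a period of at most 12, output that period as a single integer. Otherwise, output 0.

Answer: 2

Derivation:
Simulating and comparing each generation to the original:
Gen 0 (original, given above): 8 live cells
Gen 1: 6 live cells, differs from original
Gen 2: 8 live cells, MATCHES original -> period = 2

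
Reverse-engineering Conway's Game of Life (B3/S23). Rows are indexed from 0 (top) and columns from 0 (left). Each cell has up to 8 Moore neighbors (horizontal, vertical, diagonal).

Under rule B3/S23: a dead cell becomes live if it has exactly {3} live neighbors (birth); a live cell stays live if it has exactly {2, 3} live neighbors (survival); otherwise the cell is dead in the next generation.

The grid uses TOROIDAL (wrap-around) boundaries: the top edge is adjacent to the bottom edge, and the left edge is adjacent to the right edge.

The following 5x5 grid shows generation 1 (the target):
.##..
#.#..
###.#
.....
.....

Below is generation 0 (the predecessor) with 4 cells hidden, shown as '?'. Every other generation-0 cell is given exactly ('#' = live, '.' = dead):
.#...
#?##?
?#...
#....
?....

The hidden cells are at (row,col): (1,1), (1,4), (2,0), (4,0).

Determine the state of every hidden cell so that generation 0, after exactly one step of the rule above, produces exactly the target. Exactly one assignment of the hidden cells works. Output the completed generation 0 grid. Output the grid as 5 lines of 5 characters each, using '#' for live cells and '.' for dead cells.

Answer: .#...
#.##.
.#...
#....
.....

Derivation:
Hidden generation-0 cells (in order): (1,1), (1,4), (2,0), (4,0).
A hidden cell only influences target cells in its own 3x3 neighborhood. Try each of the 2^4 = 16 assignments, step the completed generation 0 forward once under B3/S23, and compare with the target:
  (1,1)=. (1,4)=. (2,0)=. (4,0)=. -> step reproduces the target at every cell -> ACCEPT
  (1,1)=. (1,4)=. (2,0)=. (4,0)=# -> step gives (0,0)='#' but target has '.' -> reject
  (1,1)=. (1,4)=. (2,0)=# (4,0)=. -> step gives (1,4)='#' but target has '.' -> reject
  (1,1)=. (1,4)=. (2,0)=# (4,0)=# -> step gives (0,0)='#' but target has '.' -> reject
  (1,1)=. (1,4)=# (2,0)=. (4,0)=. -> step gives (0,0)='#' but target has '.' -> reject
  (1,1)=. (1,4)=# (2,0)=. (4,0)=# -> step gives (0,3)='#' but target has '.' -> reject
  (1,1)=. (1,4)=# (2,0)=# (4,0)=. -> step gives (0,0)='#' but target has '.' -> reject
  (1,1)=. (1,4)=# (2,0)=# (4,0)=# -> step gives (0,3)='#' but target has '.' -> reject
  (1,1)=# (1,4)=. (2,0)=. (4,0)=. -> step gives (0,0)='#' but target has '.' -> reject
  (1,1)=# (1,4)=. (2,0)=. (4,0)=# -> step gives (0,1)='.' but target has '#' -> reject
  (1,1)=# (1,4)=. (2,0)=# (4,0)=. -> step gives (0,0)='#' but target has '.' -> reject
  (1,1)=# (1,4)=. (2,0)=# (4,0)=# -> step gives (0,1)='.' but target has '#' -> reject
  (1,1)=# (1,4)=# (2,0)=. (4,0)=. -> step gives (0,2)='.' but target has '#' -> reject
  (1,1)=# (1,4)=# (2,0)=. (4,0)=# -> step gives (0,1)='.' but target has '#' -> reject
  (1,1)=# (1,4)=# (2,0)=# (4,0)=. -> step gives (0,2)='.' but target has '#' -> reject
  (1,1)=# (1,4)=# (2,0)=# (4,0)=# -> step gives (0,1)='.' but target has '#' -> reject
Unique solution: (1,1)=dead, (1,4)=dead, (2,0)=dead, (4,0)=dead.
Check: live-neighbor counts of every cell in the completed generation 0:
22322
24312
33323
12101
22101
Applying B3/S23 to generation 0 with these counts gives:
.##..
#.#..
###.#
.....
.....
which matches the target exactly.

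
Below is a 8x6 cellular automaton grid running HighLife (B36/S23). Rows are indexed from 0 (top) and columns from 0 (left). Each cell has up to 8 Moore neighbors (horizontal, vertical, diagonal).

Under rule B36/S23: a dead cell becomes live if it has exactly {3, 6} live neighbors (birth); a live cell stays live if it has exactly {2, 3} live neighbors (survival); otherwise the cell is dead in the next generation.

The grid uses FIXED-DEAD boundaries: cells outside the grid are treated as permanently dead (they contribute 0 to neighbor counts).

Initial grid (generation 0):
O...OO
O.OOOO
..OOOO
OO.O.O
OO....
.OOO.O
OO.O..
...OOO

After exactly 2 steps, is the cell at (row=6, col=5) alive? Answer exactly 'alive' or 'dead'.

Simulating step by step:
Generation 0 (given above): 28 live cells
Generation 1: 19 live cells
.O...O
..O...
O.....
O..O.O
..OO..
...OO.
OOO.OO
..OOO.
Generation 2: 13 live cells
......
.O....
.O....
.OOOO.
..O...
.....O
.O...O
..O.OO

Cell (6,5) at generation 2: 1 -> alive

Answer: alive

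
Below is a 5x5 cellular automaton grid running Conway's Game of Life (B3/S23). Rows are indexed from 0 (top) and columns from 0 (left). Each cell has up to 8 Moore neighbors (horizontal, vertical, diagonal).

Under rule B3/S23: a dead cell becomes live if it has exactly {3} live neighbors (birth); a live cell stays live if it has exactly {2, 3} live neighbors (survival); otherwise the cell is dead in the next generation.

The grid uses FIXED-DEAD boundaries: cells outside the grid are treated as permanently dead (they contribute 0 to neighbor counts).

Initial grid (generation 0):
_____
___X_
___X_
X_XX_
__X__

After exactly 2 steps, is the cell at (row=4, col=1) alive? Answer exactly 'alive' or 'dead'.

Answer: alive

Derivation:
Simulating step by step:
Generation 0 (given above): 6 live cells
Generation 1: 8 live cells
_____
_____
___XX
_XXX_
_XXX_
Generation 2: 5 live cells
_____
_____
___XX
_X___
_X_X_

Cell (4,1) at generation 2: 1 -> alive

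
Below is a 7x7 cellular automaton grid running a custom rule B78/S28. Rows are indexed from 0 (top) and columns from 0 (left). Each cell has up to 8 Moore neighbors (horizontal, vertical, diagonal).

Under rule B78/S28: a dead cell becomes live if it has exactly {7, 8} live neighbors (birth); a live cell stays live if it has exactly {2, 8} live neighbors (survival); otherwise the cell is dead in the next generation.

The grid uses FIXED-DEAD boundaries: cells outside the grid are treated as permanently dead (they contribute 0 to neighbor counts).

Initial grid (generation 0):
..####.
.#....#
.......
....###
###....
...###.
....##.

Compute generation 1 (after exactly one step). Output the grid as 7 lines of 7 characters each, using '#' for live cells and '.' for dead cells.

Answer: ..####.
.......
.......
.....#.
.##....
.......
.......

Derivation:
Simulating step by step:
Generation 0 (given above): 17 live cells
Generation 1: 7 live cells
(generation 1 grid is the final answer)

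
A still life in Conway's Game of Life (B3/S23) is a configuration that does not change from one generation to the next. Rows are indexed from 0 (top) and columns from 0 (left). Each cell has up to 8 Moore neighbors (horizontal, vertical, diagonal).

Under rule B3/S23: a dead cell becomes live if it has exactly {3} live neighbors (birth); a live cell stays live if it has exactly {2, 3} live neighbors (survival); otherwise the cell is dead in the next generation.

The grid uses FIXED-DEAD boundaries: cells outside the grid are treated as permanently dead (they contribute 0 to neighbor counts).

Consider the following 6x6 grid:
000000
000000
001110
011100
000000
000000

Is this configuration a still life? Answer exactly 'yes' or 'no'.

Compute generation 1 and compare to generation 0 (given above):
Generation 1:
000000
000100
010010
010010
001000
000000
Cell (1,3) differs: gen0=0 vs gen1=1 -> NOT a still life.

Answer: no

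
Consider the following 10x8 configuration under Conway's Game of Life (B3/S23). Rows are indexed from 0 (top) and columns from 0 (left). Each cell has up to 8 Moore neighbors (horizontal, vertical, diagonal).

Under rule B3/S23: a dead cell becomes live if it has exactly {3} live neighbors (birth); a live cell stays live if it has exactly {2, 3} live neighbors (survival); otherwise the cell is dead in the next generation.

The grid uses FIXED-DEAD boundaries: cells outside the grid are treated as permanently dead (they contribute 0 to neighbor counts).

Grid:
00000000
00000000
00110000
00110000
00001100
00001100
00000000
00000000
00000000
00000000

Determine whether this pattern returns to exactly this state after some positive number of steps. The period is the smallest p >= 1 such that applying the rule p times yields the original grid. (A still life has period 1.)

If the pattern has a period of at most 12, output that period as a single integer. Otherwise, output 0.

Answer: 2

Derivation:
Simulating and comparing each generation to the original:
Gen 0 (original, given above): 8 live cells
Gen 1: 6 live cells, differs from original
Gen 2: 8 live cells, MATCHES original -> period = 2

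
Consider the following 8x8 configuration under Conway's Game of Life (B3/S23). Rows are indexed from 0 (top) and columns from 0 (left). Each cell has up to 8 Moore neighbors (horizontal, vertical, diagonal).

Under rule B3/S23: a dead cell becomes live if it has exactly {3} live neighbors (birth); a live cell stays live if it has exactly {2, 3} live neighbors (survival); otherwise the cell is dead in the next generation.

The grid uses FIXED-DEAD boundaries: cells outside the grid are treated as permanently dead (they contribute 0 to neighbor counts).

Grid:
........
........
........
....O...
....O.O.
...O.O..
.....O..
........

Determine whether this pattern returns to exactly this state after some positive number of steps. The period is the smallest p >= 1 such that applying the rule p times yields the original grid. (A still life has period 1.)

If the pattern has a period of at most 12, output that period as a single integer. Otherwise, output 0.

Answer: 2

Derivation:
Simulating and comparing each generation to the original:
Gen 0 (original, given above): 6 live cells
Gen 1: 6 live cells, differs from original
Gen 2: 6 live cells, MATCHES original -> period = 2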